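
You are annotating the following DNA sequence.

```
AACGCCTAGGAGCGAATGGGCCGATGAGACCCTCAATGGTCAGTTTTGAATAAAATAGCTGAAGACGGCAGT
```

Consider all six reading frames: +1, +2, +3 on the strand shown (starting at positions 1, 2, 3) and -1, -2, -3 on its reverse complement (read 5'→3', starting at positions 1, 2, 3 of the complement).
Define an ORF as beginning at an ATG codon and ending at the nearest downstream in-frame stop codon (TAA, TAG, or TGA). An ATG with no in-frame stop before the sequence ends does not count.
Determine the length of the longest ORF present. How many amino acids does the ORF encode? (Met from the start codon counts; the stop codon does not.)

Reverse complement (5'→3'): ACTGCCGTCTTCAGCTATTTTATTCAAAACTGACCATTGAGGGTCTCATCGGCCCATTCGCTCCTAGGCGTT
Frame +1: AAC GCC TAG GAG CGA ATG GGC CGA TGA GAC CCT CAA TGG TCA GTT TTG AAT AAA ATA GCT GAA GAC GGC AGT — ATG at 16, stop TGA at 25 → 12 nt.
Frame +2: ACG CCT AGG AGC GAA TGG GCC GAT GAG ACC CTC AAT GGT CAG TTT TGA ATA AAA TAG CTG AAG ACG GCA — no ATG→stop ORF.
Frame +3: CGC CTA GGA GCG AAT GGG CCG ATG AGA CCC TCA ATG GTC AGT TTT GAA TAA AAT AGC TGA AGA CGG CAG — ATG at 24, stop TAA at 51 → 30 nt; ATG at 36, stop TAA at 51 → 18 nt.
Frame -1: ACT GCC GTC TTC AGC TAT TTT ATT CAA AAC TGA CCA TTG AGG GTC TCA TCG GCC CAT TCG CTC CTA GGC GTT — no ATG→stop ORF.
Frame -2: CTG CCG TCT TCA GCT ATT TTA TTC AAA ACT GAC CAT TGA GGG TCT CAT CGG CCC ATT CGC TCC TAG GCG — no ATG→stop ORF.
Frame -3: TGC CGT CTT CAG CTA TTT TAT TCA AAA CTG ACC ATT GAG GGT CTC ATC GGC CCA TTC GCT CCT AGG CGT — no ATG→stop ORF.
Longest: frame +3, positions 24–53, 30 nt = 10 codons = 9 aa. → 9 amino acids.

9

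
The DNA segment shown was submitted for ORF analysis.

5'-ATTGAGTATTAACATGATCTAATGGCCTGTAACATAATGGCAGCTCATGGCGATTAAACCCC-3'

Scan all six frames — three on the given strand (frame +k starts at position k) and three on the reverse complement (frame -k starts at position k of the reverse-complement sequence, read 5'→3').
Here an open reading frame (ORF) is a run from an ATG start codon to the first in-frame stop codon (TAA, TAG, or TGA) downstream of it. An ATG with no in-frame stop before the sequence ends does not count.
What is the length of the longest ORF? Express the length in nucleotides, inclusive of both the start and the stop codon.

36

Reverse complement (5'→3'): GGGGTTTAATCGCCATGAGCTGCCATTATGTTACAGGCCATTAGATCATGTTAATACTCAAT
Frame +1: ATT GAG TAT TAA CAT GAT CTA ATG GCC TGT AAC ATA ATG GCA GCT CAT GGC GAT TAA ACC — ATG at 22, stop TAA at 55 → 36 nt; ATG at 37, stop TAA at 55 → 21 nt.
Frame +2: TTG AGT ATT AAC ATG ATC TAA TGG CCT GTA ACA TAA TGG CAG CTC ATG GCG ATT AAA CCC — ATG at 14, stop TAA at 20 → 9 nt.
Frame +3: TGA GTA TTA ACA TGA TCT AAT GGC CTG TAA CAT AAT GGC AGC TCA TGG CGA TTA AAC CCC — no ATG→stop ORF.
Frame -1: GGG GTT TAA TCG CCA TGA GCT GCC ATT ATG TTA CAG GCC ATT AGA TCA TGT TAA TAC TCA — ATG at 28, stop TAA at 52 → 27 nt.
Frame -2: GGG TTT AAT CGC CAT GAG CTG CCA TTA TGT TAC AGG CCA TTA GAT CAT GTT AAT ACT CAA — no ATG→stop ORF.
Frame -3: GGT TTA ATC GCC ATG AGC TGC CAT TAT GTT ACA GGC CAT TAG ATC ATG TTA ATA CTC AAT — ATG at 15, stop TAG at 42 → 30 nt.
Longest: frame +1, positions 22–57, 36 nt = 12 codons = 11 aa. → 36 nucleotides.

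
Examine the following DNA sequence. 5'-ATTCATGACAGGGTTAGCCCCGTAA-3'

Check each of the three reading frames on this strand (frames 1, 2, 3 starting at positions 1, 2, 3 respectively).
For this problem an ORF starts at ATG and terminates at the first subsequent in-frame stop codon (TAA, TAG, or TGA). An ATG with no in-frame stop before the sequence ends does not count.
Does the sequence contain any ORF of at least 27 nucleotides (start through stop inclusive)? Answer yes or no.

Frame 1: ATT CAT GAC AGG GTT AGC CCC GTA — no ATG→stop ORF.
Frame 2: TTC ATG ACA GGG TTA GCC CCG TAA — ATG at 5, stop TAA at 23 → 21 nt.
Frame 3: TCA TGA CAG GGT TAG CCC CGT — no ATG→stop ORF.
Largest ORF found is 21 nucleotides < 27, so no.

no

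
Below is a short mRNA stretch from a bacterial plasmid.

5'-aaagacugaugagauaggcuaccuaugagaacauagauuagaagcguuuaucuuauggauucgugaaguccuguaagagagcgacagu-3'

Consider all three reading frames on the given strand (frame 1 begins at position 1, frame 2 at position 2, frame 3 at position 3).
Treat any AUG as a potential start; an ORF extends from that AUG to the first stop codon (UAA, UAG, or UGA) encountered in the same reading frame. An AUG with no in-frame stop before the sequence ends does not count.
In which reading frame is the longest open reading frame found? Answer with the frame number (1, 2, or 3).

Frame 1: AAA GAC UGA UGA GAU AGG CUA CCU AUG AGA ACA UAG AUU AGA AGC GUU UAU CUU AUG GAU UCG UGA AGU CCU GUA AGA GAG CGA CAG — AUG at 25, stop UAG at 34 → 12 nt; AUG at 55, stop UGA at 64 → 12 nt.
Frame 2: AAG ACU GAU GAG AUA GGC UAC CUA UGA GAA CAU AGA UUA GAA GCG UUU AUC UUA UGG AUU CGU GAA GUC CUG UAA GAG AGC GAC AGU — no AUG→stop ORF.
Frame 3: AGA CUG AUG AGA UAG GCU ACC UAU GAG AAC AUA GAU UAG AAG CGU UUA UCU UAU GGA UUC GUG AAG UCC UGU AAG AGA GCG ACA — AUG at 9, stop UAG at 15 → 9 nt.
Longest ORF is 12 nt in frame 1 (positions 25–36).

1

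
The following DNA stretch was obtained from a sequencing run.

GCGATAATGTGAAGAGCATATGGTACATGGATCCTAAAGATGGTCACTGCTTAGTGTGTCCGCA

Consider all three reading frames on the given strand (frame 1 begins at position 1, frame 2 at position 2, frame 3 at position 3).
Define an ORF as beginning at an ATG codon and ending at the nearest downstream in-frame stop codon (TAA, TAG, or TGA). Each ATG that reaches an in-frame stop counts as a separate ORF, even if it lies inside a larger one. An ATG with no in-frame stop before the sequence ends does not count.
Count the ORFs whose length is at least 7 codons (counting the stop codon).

Frame 1: GCG ATA ATG TGA AGA GCA TAT GGT ACA TGG ATC CTA AAG ATG GTC ACT GCT TAG TGT GTC CGC — ATG at 7, stop TGA at 10 → 6 nt; ATG at 40, stop TAG at 52 → 15 nt.
Frame 2: CGA TAA TGT GAA GAG CAT ATG GTA CAT GGA TCC TAA AGA TGG TCA CTG CTT AGT GTG TCC GCA — ATG at 20, stop TAA at 35 → 18 nt.
Frame 3: GAT AAT GTG AAG AGC ATA TGG TAC ATG GAT CCT AAA GAT GGT CAC TGC TTA GTG TGT CCG — no ATG→stop ORF.
No ORF reaches 7 codons. Count = 0.

0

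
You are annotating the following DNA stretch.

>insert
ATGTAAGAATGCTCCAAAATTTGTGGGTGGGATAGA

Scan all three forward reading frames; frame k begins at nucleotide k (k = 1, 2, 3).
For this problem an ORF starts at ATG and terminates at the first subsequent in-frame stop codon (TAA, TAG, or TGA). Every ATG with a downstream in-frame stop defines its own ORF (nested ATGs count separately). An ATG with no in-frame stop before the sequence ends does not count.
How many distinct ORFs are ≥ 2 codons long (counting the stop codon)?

2

Frame 1: ATG TAA GAA TGC TCC AAA ATT TGT GGG TGG GAT AGA — ATG at 1, stop TAA at 4 → 6 nt.
Frame 2: TGT AAG AAT GCT CCA AAA TTT GTG GGT GGG ATA — no ATG→stop ORF.
Frame 3: GTA AGA ATG CTC CAA AAT TTG TGG GTG GGA TAG — ATG at 9, stop TAG at 33 → 27 nt.
ORFs ≥ 2 codons: frame 1 1–6 (2 codons), frame 3 9–35 (9 codons). Count = 2.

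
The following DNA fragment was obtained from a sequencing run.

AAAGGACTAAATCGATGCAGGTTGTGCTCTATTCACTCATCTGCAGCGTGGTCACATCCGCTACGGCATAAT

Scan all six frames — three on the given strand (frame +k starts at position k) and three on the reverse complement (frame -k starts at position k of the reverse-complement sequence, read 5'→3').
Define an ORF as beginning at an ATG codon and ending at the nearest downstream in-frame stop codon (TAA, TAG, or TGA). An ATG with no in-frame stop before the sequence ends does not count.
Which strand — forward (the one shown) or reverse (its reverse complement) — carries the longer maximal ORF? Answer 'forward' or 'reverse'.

forward

Reverse complement (5'→3'): ATTATGCCGTAGCGGATGTGACCACGCTGCAGATGAGTGAATAGAGCACAACCTGCATCGATTTAGTCCTTT
Frame +1: AAA GGA CTA AAT CGA TGC AGG TTG TGC TCT ATT CAC TCA TCT GCA GCG TGG TCA CAT CCG CTA CGG CAT AAT — no ATG→stop ORF.
Frame +2: AAG GAC TAA ATC GAT GCA GGT TGT GCT CTA TTC ACT CAT CTG CAG CGT GGT CAC ATC CGC TAC GGC ATA — no ATG→stop ORF.
Frame +3: AGG ACT AAA TCG ATG CAG GTT GTG CTC TAT TCA CTC ATC TGC AGC GTG GTC ACA TCC GCT ACG GCA TAA — ATG at 15, stop TAA at 69 → 57 nt.
Frame -1: ATT ATG CCG TAG CGG ATG TGA CCA CGC TGC AGA TGA GTG AAT AGA GCA CAA CCT GCA TCG ATT TAG TCC TTT — ATG at 4, stop TAG at 10 → 9 nt; ATG at 16, stop TGA at 19 → 6 nt.
Frame -2: TTA TGC CGT AGC GGA TGT GAC CAC GCT GCA GAT GAG TGA ATA GAG CAC AAC CTG CAT CGA TTT AGT CCT — no ATG→stop ORF.
Frame -3: TAT GCC GTA GCG GAT GTG ACC ACG CTG CAG ATG AGT GAA TAG AGC ACA ACC TGC ATC GAT TTA GTC CTT — ATG at 33, stop TAG at 42 → 12 nt.
Forward-strand max 57 nt; reverse-strand max 12 nt. The forward strand has the longer ORF.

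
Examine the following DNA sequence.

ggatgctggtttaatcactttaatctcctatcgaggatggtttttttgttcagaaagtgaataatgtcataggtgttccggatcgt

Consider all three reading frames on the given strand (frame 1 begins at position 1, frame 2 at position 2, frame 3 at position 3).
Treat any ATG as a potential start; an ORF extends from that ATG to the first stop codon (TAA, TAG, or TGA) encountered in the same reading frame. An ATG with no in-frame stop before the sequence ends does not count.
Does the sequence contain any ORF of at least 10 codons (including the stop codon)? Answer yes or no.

Frame 1: GGA TGC TGG TTT AAT CAC TTT AAT CTC CTA TCG AGG ATG GTT TTT TTG TTC AGA AAG TGA ATA ATG TCA TAG GTG TTC CGG ATC — ATG at 37, stop TGA at 58 → 24 nt; ATG at 64, stop TAG at 70 → 9 nt.
Frame 2: GAT GCT GGT TTA ATC ACT TTA ATC TCC TAT CGA GGA TGG TTT TTT TGT TCA GAA AGT GAA TAA TGT CAT AGG TGT TCC GGA TCG — no ATG→stop ORF.
Frame 3: ATG CTG GTT TAA TCA CTT TAA TCT CCT ATC GAG GAT GGT TTT TTT GTT CAG AAA GTG AAT AAT GTC ATA GGT GTT CCG GAT CGT — ATG at 3, stop TAA at 12 → 12 nt.
Largest ORF found is 8 codons < 10, so no.

no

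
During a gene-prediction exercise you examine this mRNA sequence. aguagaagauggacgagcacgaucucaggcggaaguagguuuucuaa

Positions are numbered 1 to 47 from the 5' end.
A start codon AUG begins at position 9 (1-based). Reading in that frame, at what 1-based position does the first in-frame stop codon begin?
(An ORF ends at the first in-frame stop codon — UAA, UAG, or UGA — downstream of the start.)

36

Codons from position 9: AUG (9–11), GAC (12–14), GAG (15–17), CAC (18–20), GAU (21–23), CUC (24–26), AGG (27–29), CGG (30–32), AAG (33–35), UAG (36–38).
UAG is a stop codon; it begins at position 36.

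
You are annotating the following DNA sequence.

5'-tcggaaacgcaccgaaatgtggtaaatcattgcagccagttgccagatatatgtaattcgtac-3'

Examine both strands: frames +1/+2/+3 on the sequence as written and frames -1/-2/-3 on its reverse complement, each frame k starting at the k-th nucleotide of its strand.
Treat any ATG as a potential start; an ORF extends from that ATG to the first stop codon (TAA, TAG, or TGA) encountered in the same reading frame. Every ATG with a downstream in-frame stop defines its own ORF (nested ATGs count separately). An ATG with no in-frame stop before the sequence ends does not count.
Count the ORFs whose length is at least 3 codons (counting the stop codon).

1

Reverse complement (5'→3'): GTACGAATTACATATATCTGGCAACTGGCTGCAATGATTTACCACATTTCGGTGCGTTTCCGA
Frame +1: TCG GAA ACG CAC CGA AAT GTG GTA AAT CAT TGC AGC CAG TTG CCA GAT ATA TGT AAT TCG TAC — no ATG→stop ORF.
Frame +2: CGG AAA CGC ACC GAA ATG TGG TAA ATC ATT GCA GCC AGT TGC CAG ATA TAT GTA ATT CGT — ATG at 17, stop TAA at 23 → 9 nt.
Frame +3: GGA AAC GCA CCG AAA TGT GGT AAA TCA TTG CAG CCA GTT GCC AGA TAT ATG TAA TTC GTA — ATG at 51, stop TAA at 54 → 6 nt.
Frame -1: GTA CGA ATT ACA TAT ATC TGG CAA CTG GCT GCA ATG ATT TAC CAC ATT TCG GTG CGT TTC CGA — no ATG→stop ORF.
Frame -2: TAC GAA TTA CAT ATA TCT GGC AAC TGG CTG CAA TGA TTT ACC ACA TTT CGG TGC GTT TCC — no ATG→stop ORF.
Frame -3: ACG AAT TAC ATA TAT CTG GCA ACT GGC TGC AAT GAT TTA CCA CAT TTC GGT GCG TTT CCG — no ATG→stop ORF.
ORFs ≥ 3 codons: frame +2 17–25 (3 codons). Count = 1.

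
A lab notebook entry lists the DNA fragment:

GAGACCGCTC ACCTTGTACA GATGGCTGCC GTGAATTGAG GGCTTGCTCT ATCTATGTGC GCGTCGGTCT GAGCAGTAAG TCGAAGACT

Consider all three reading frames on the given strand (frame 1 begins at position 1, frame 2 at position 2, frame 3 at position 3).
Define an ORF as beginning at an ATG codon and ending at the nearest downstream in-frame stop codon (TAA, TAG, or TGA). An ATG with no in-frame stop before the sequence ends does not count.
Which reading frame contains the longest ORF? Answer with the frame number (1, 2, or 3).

Frame 1: GAG ACC GCT CAC CTT GTA CAG ATG GCT GCC GTG AAT TGA GGG CTT GCT CTA TCT ATG TGC GCG TCG GTC TGA GCA GTA AGT CGA AGA — ATG at 22, stop TGA at 37 → 18 nt; ATG at 55, stop TGA at 70 → 18 nt.
Frame 2: AGA CCG CTC ACC TTG TAC AGA TGG CTG CCG TGA ATT GAG GGC TTG CTC TAT CTA TGT GCG CGT CGG TCT GAG CAG TAA GTC GAA GAC — no ATG→stop ORF.
Frame 3: GAC CGC TCA CCT TGT ACA GAT GGC TGC CGT GAA TTG AGG GCT TGC TCT ATC TAT GTG CGC GTC GGT CTG AGC AGT AAG TCG AAG ACT — no ATG→stop ORF.
Longest ORF is 18 nt in frame 1 (positions 22–39).

1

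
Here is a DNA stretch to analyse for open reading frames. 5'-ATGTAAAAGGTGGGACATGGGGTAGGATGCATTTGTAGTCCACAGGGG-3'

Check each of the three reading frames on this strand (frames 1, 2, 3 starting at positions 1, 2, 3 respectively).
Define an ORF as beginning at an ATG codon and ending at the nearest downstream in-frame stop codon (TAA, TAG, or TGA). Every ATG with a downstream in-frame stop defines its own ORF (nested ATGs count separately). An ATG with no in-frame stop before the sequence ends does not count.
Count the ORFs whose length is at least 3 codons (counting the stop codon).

Frame 1: ATG TAA AAG GTG GGA CAT GGG GTA GGA TGC ATT TGT AGT CCA CAG GGG — ATG at 1, stop TAA at 4 → 6 nt.
Frame 2: TGT AAA AGG TGG GAC ATG GGG TAG GAT GCA TTT GTA GTC CAC AGG — ATG at 17, stop TAG at 23 → 9 nt.
Frame 3: GTA AAA GGT GGG ACA TGG GGT AGG ATG CAT TTG TAG TCC ACA GGG — ATG at 27, stop TAG at 36 → 12 nt.
ORFs ≥ 3 codons: frame 2 17–25 (3 codons), frame 3 27–38 (4 codons). Count = 2.

2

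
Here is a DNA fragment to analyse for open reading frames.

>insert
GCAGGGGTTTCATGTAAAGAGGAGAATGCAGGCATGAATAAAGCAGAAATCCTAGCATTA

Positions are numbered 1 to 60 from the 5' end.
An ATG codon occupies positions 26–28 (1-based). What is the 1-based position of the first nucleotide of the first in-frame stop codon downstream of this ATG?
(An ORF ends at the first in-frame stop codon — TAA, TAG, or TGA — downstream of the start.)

Codons from position 26: ATG (26–28), CAG (29–31), GCA (32–34), TGA (35–37).
TGA is a stop codon; it begins at position 35.

35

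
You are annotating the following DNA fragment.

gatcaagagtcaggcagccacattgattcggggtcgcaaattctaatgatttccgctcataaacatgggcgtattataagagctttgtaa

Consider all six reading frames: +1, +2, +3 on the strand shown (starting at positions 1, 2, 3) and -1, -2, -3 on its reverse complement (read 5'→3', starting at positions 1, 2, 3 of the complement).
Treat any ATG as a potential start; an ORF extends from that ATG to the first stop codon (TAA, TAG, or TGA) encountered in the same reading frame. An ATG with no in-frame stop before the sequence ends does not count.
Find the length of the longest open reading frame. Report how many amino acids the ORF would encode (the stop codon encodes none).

14

Reverse complement (5'→3'): TTACAAAGCTCTTATAATACGCCCATGTTTATGAGCGGAAATCATTAGAATTTGCGACCCCGAATCAATGTGGCTGCCTGACTCTTGATC
Frame +1: GAT CAA GAG TCA GGC AGC CAC ATT GAT TCG GGG TCG CAA ATT CTA ATG ATT TCC GCT CAT AAA CAT GGG CGT ATT ATA AGA GCT TTG TAA — ATG at 46, stop TAA at 88 → 45 nt.
Frame +2: ATC AAG AGT CAG GCA GCC ACA TTG ATT CGG GGT CGC AAA TTC TAA TGA TTT CCG CTC ATA AAC ATG GGC GTA TTA TAA GAG CTT TGT — ATG at 65, stop TAA at 77 → 15 nt.
Frame +3: TCA AGA GTC AGG CAG CCA CAT TGA TTC GGG GTC GCA AAT TCT AAT GAT TTC CGC TCA TAA ACA TGG GCG TAT TAT AAG AGC TTT GTA — no ATG→stop ORF.
Frame -1: TTA CAA AGC TCT TAT AAT ACG CCC ATG TTT ATG AGC GGA AAT CAT TAG AAT TTG CGA CCC CGA ATC AAT GTG GCT GCC TGA CTC TTG ATC — ATG at 25, stop TAG at 46 → 24 nt; ATG at 31, stop TAG at 46 → 18 nt.
Frame -2: TAC AAA GCT CTT ATA ATA CGC CCA TGT TTA TGA GCG GAA ATC ATT AGA ATT TGC GAC CCC GAA TCA ATG TGG CTG CCT GAC TCT TGA — ATG at 68, stop TGA at 86 → 21 nt.
Frame -3: ACA AAG CTC TTA TAA TAC GCC CAT GTT TAT GAG CGG AAA TCA TTA GAA TTT GCG ACC CCG AAT CAA TGT GGC TGC CTG ACT CTT GAT — no ATG→stop ORF.
Longest: frame +1, positions 46–90, 45 nt = 15 codons = 14 aa. → 14 amino acids.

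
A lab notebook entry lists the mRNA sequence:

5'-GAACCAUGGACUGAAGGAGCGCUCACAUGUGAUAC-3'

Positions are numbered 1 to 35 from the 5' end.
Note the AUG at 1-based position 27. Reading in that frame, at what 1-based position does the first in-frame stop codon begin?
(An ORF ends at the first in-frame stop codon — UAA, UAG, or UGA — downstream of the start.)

30

Codons from position 27: AUG (27–29), UGA (30–32).
UGA is a stop codon; it begins at position 30.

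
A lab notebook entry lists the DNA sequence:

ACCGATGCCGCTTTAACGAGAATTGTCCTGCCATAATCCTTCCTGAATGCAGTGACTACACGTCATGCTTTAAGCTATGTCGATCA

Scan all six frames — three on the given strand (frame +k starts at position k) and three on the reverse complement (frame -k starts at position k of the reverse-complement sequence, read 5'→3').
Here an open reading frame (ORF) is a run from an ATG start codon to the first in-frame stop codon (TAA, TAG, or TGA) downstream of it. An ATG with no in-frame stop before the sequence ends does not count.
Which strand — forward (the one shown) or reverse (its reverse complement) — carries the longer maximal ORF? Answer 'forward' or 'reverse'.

reverse

Reverse complement (5'→3'): TGATCGACATAGCTTAAAGCATGACGTGTAGTCACTGCATTCAGGAAGGATTATGGCAGGACAATTCTCGTTAAAGCGGCATCGGT
Frame +1: ACC GAT GCC GCT TTA ACG AGA ATT GTC CTG CCA TAA TCC TTC CTG AAT GCA GTG ACT ACA CGT CAT GCT TTA AGC TAT GTC GAT — no ATG→stop ORF.
Frame +2: CCG ATG CCG CTT TAA CGA GAA TTG TCC TGC CAT AAT CCT TCC TGA ATG CAG TGA CTA CAC GTC ATG CTT TAA GCT ATG TCG ATC — ATG at 5, stop TAA at 14 → 12 nt; ATG at 47, stop TGA at 53 → 9 nt; ATG at 65, stop TAA at 71 → 9 nt.
Frame +3: CGA TGC CGC TTT AAC GAG AAT TGT CCT GCC ATA ATC CTT CCT GAA TGC AGT GAC TAC ACG TCA TGC TTT AAG CTA TGT CGA TCA — no ATG→stop ORF.
Frame -1: TGA TCG ACA TAG CTT AAA GCA TGA CGT GTA GTC ACT GCA TTC AGG AAG GAT TAT GGC AGG ACA ATT CTC GTT AAA GCG GCA TCG — no ATG→stop ORF.
Frame -2: GAT CGA CAT AGC TTA AAG CAT GAC GTG TAG TCA CTG CAT TCA GGA AGG ATT ATG GCA GGA CAA TTC TCG TTA AAG CGG CAT CGG — no ATG→stop ORF.
Frame -3: ATC GAC ATA GCT TAA AGC ATG ACG TGT AGT CAC TGC ATT CAG GAA GGA TTA TGG CAG GAC AAT TCT CGT TAA AGC GGC ATC GGT — ATG at 21, stop TAA at 72 → 54 nt.
Forward-strand max 12 nt; reverse-strand max 54 nt. The reverse strand has the longer ORF.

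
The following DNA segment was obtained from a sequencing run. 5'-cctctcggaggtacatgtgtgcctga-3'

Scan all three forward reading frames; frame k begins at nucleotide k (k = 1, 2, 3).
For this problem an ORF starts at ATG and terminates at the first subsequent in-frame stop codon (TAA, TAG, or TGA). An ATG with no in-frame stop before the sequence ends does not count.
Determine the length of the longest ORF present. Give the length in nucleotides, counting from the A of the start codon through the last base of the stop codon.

Frame 1: CCT CTC GGA GGT ACA TGT GTG CCT — no ATG→stop ORF.
Frame 2: CTC TCG GAG GTA CAT GTG TGC CTG — no ATG→stop ORF.
Frame 3: TCT CGG AGG TAC ATG TGT GCC TGA — ATG at 15, stop TGA at 24 → 12 nt.
Longest: frame 3, positions 15–26, 12 nt = 4 codons = 3 aa. → 12 nucleotides.

12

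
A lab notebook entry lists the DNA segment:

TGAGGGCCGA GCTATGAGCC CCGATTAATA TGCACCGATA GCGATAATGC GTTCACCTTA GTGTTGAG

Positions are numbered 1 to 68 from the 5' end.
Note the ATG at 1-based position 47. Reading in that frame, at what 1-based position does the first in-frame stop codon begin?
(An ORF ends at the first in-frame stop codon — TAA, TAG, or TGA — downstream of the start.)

59

Codons from position 47: ATG (47–49), CGT (50–52), TCA (53–55), CCT (56–58), TAG (59–61).
TAG is a stop codon; it begins at position 59.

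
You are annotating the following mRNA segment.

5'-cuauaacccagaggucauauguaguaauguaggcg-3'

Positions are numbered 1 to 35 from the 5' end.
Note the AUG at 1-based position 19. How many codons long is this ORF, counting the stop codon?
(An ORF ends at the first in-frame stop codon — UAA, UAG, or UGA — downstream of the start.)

Codons from position 19: AUG (19–21), UAG (22–24).
UAG is the first in-frame stop; that's 2 codons including the stop.

2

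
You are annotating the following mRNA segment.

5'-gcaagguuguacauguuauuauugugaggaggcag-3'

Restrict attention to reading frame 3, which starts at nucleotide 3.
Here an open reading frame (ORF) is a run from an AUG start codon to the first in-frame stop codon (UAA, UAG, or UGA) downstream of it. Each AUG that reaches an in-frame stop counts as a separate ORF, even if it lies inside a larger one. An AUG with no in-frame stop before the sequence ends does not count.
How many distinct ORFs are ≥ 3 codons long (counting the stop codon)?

Frame 3: AAG GUU GUA CAU GUU AUU AUU GUG AGG AGG CAG — no AUG→stop ORF.
No ORF reaches 3 codons. Count = 0.

0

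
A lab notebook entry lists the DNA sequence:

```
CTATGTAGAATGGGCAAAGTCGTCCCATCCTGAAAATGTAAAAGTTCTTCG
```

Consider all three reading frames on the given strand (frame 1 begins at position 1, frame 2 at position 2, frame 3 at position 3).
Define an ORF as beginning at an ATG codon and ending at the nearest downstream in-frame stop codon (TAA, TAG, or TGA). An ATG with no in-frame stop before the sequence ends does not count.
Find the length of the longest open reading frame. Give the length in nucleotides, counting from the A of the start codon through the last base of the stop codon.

24

Frame 1: CTA TGT AGA ATG GGC AAA GTC GTC CCA TCC TGA AAA TGT AAA AGT TCT TCG — ATG at 10, stop TGA at 31 → 24 nt.
Frame 2: TAT GTA GAA TGG GCA AAG TCG TCC CAT CCT GAA AAT GTA AAA GTT CTT — no ATG→stop ORF.
Frame 3: ATG TAG AAT GGG CAA AGT CGT CCC ATC CTG AAA ATG TAA AAG TTC TTC — ATG at 3, stop TAG at 6 → 6 nt; ATG at 36, stop TAA at 39 → 6 nt.
Longest: frame 1, positions 10–33, 24 nt = 8 codons = 7 aa. → 24 nucleotides.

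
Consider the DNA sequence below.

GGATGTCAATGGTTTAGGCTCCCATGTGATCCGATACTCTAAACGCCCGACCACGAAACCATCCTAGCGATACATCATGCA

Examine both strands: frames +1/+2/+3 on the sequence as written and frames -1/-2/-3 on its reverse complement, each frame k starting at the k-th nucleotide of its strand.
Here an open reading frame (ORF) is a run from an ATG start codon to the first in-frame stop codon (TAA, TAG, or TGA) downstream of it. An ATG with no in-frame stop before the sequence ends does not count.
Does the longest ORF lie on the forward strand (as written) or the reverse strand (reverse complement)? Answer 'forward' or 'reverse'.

Reverse complement (5'→3'): TGCATGATGTATCGCTAGGATGGTTTCGTGGTCGGGCGTTTAGAGTATCGGATCACATGGGAGCCTAAACCATTGACATCC
Frame +1: GGA TGT CAA TGG TTT AGG CTC CCA TGT GAT CCG ATA CTC TAA ACG CCC GAC CAC GAA ACC ATC CTA GCG ATA CAT CAT GCA — no ATG→stop ORF.
Frame +2: GAT GTC AAT GGT TTA GGC TCC CAT GTG ATC CGA TAC TCT AAA CGC CCG ACC ACG AAA CCA TCC TAG CGA TAC ATC ATG — no ATG→stop ORF.
Frame +3: ATG TCA ATG GTT TAG GCT CCC ATG TGA TCC GAT ACT CTA AAC GCC CGA CCA CGA AAC CAT CCT AGC GAT ACA TCA TGC — ATG at 3, stop TAG at 15 → 15 nt; ATG at 9, stop TAG at 15 → 9 nt; ATG at 24, stop TGA at 27 → 6 nt.
Frame -1: TGC ATG ATG TAT CGC TAG GAT GGT TTC GTG GTC GGG CGT TTA GAG TAT CGG ATC ACA TGG GAG CCT AAA CCA TTG ACA TCC — ATG at 4, stop TAG at 16 → 15 nt; ATG at 7, stop TAG at 16 → 12 nt.
Frame -2: GCA TGA TGT ATC GCT AGG ATG GTT TCG TGG TCG GGC GTT TAG AGT ATC GGA TCA CAT GGG AGC CTA AAC CAT TGA CAT — ATG at 20, stop TAG at 41 → 24 nt.
Frame -3: CAT GAT GTA TCG CTA GGA TGG TTT CGT GGT CGG GCG TTT AGA GTA TCG GAT CAC ATG GGA GCC TAA ACC ATT GAC ATC — ATG at 57, stop TAA at 66 → 12 nt.
Forward-strand max 15 nt; reverse-strand max 24 nt. The reverse strand has the longer ORF.

reverse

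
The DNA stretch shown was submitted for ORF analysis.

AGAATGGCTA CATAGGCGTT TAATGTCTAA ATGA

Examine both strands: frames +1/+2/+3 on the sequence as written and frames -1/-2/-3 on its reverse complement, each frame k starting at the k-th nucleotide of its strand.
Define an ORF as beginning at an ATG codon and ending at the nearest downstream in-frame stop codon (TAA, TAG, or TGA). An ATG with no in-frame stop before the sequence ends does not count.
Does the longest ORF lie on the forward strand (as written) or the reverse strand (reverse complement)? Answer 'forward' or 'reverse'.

Reverse complement (5'→3'): TCATTTAGACATTAAACGCCTATGTAGCCATTCT
Frame +1: AGA ATG GCT ACA TAG GCG TTT AAT GTC TAA ATG — ATG at 4, stop TAG at 13 → 12 nt.
Frame +2: GAA TGG CTA CAT AGG CGT TTA ATG TCT AAA TGA — ATG at 23, stop TGA at 32 → 12 nt.
Frame +3: AAT GGC TAC ATA GGC GTT TAA TGT CTA AAT — no ATG→stop ORF.
Frame -1: TCA TTT AGA CAT TAA ACG CCT ATG TAG CCA TTC — ATG at 22, stop TAG at 25 → 6 nt.
Frame -2: CAT TTA GAC ATT AAA CGC CTA TGT AGC CAT TCT — no ATG→stop ORF.
Frame -3: ATT TAG ACA TTA AAC GCC TAT GTA GCC ATT — no ATG→stop ORF.
Forward-strand max 12 nt; reverse-strand max 6 nt. The forward strand has the longer ORF.

forward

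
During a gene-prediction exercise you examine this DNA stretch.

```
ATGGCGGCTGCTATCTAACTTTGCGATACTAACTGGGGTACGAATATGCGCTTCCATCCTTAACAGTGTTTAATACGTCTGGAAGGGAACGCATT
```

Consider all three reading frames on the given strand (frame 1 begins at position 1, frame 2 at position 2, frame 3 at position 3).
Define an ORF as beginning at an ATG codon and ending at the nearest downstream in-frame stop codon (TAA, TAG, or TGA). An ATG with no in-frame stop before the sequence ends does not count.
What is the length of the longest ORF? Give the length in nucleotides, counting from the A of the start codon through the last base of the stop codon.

Frame 1: ATG GCG GCT GCT ATC TAA CTT TGC GAT ACT AAC TGG GGT ACG AAT ATG CGC TTC CAT CCT TAA CAG TGT TTA ATA CGT CTG GAA GGG AAC GCA — ATG at 1, stop TAA at 16 → 18 nt; ATG at 46, stop TAA at 61 → 18 nt.
Frame 2: TGG CGG CTG CTA TCT AAC TTT GCG ATA CTA ACT GGG GTA CGA ATA TGC GCT TCC ATC CTT AAC AGT GTT TAA TAC GTC TGG AAG GGA ACG CAT — no ATG→stop ORF.
Frame 3: GGC GGC TGC TAT CTA ACT TTG CGA TAC TAA CTG GGG TAC GAA TAT GCG CTT CCA TCC TTA ACA GTG TTT AAT ACG TCT GGA AGG GAA CGC ATT — no ATG→stop ORF.
Longest: frame 1, positions 1–18, 18 nt = 6 codons = 5 aa. → 18 nucleotides.

18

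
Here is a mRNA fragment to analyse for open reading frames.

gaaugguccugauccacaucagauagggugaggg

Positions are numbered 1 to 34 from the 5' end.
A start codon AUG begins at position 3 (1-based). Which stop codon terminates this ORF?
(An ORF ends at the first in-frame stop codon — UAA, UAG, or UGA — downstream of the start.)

UAG

Codons from position 3: AUG (3–5), GUC (6–8), CUG (9–11), AUC (12–14), CAC (15–17), AUC (18–20), AGA (21–23), UAG (24–26).
The first in-frame stop codon is UAG.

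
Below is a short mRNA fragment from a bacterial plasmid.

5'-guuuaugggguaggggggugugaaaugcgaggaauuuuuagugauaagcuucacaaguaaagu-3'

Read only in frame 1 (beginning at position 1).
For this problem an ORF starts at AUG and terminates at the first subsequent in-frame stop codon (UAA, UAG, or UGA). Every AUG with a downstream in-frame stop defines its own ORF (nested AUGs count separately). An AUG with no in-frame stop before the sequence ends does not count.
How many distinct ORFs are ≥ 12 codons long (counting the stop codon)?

Frame 1: GUU UAU GGG GUA GGG GGG UGU GAA AUG CGA GGA AUU UUU AGU GAU AAG CUU CAC AAG UAA AGU — AUG at 25, stop UAA at 58 → 36 nt.
ORFs ≥ 12 codons: frame 1 25–60 (12 codons). Count = 1.

1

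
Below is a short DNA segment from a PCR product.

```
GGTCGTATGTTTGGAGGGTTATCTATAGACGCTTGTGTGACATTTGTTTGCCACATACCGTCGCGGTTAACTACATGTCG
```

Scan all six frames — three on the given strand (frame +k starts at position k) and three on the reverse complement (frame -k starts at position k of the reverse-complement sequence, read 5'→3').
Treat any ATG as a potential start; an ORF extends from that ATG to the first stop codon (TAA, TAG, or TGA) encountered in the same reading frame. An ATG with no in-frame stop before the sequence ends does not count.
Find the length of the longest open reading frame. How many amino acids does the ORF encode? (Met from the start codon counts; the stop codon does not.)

Reverse complement (5'→3'): CGACATGTAGTTAACCGCGACGGTATGTGGCAAACAAATGTCACACAAGCGTCTATAGATAACCCTCCAAACATACGACC
Frame +1: GGT CGT ATG TTT GGA GGG TTA TCT ATA GAC GCT TGT GTG ACA TTT GTT TGC CAC ATA CCG TCG CGG TTA ACT ACA TGT — no ATG→stop ORF.
Frame +2: GTC GTA TGT TTG GAG GGT TAT CTA TAG ACG CTT GTG TGA CAT TTG TTT GCC ACA TAC CGT CGC GGT TAA CTA CAT GTC — no ATG→stop ORF.
Frame +3: TCG TAT GTT TGG AGG GTT ATC TAT AGA CGC TTG TGT GAC ATT TGT TTG CCA CAT ACC GTC GCG GTT AAC TAC ATG TCG — no ATG→stop ORF.
Frame -1: CGA CAT GTA GTT AAC CGC GAC GGT ATG TGG CAA ACA AAT GTC ACA CAA GCG TCT ATA GAT AAC CCT CCA AAC ATA CGA — no ATG→stop ORF.
Frame -2: GAC ATG TAG TTA ACC GCG ACG GTA TGT GGC AAA CAA ATG TCA CAC AAG CGT CTA TAG ATA ACC CTC CAA ACA TAC GAC — ATG at 5, stop TAG at 8 → 6 nt; ATG at 38, stop TAG at 56 → 21 nt.
Frame -3: ACA TGT AGT TAA CCG CGA CGG TAT GTG GCA AAC AAA TGT CAC ACA AGC GTC TAT AGA TAA CCC TCC AAA CAT ACG ACC — no ATG→stop ORF.
Longest: frame -2, positions 38–58, 21 nt = 7 codons = 6 aa. → 6 amino acids.

6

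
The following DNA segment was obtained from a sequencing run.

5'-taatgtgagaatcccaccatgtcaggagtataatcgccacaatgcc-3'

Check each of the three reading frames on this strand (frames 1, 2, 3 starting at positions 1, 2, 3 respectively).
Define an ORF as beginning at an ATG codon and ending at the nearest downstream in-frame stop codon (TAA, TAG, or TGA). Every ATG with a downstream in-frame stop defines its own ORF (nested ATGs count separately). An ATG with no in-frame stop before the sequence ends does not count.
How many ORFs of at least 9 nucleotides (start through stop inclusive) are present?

Frame 1: TAA TGT GAG AAT CCC ACC ATG TCA GGA GTA TAA TCG CCA CAA TGC — ATG at 19, stop TAA at 31 → 15 nt.
Frame 2: AAT GTG AGA ATC CCA CCA TGT CAG GAG TAT AAT CGC CAC AAT GCC — no ATG→stop ORF.
Frame 3: ATG TGA GAA TCC CAC CAT GTC AGG AGT ATA ATC GCC ACA ATG — ATG at 3, stop TGA at 6 → 6 nt.
ORFs ≥ 9 nucleotides: frame 1 19–33 (15 nucleotides). Count = 1.

1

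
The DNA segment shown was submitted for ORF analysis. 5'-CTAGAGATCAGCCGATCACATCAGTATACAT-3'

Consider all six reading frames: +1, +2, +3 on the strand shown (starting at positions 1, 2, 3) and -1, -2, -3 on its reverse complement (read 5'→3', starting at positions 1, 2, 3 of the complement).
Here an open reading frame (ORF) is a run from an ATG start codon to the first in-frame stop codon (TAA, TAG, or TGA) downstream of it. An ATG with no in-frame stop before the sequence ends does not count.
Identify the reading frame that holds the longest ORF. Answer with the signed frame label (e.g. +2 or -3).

Reverse complement (5'→3'): ATGTATACTGATGTGATCGGCTGATCTCTAG
Frame +1: CTA GAG ATC AGC CGA TCA CAT CAG TAT ACA — no ATG→stop ORF.
Frame +2: TAG AGA TCA GCC GAT CAC ATC AGT ATA CAT — no ATG→stop ORF.
Frame +3: AGA GAT CAG CCG ATC ACA TCA GTA TAC — no ATG→stop ORF.
Frame -1: ATG TAT ACT GAT GTG ATC GGC TGA TCT CTA — ATG at 1, stop TGA at 22 → 24 nt.
Frame -2: TGT ATA CTG ATG TGA TCG GCT GAT CTC TAG — ATG at 11, stop TGA at 14 → 6 nt.
Frame -3: GTA TAC TGA TGT GAT CGG CTG ATC TCT — no ATG→stop ORF.
Longest ORF is 24 nt in frame -1 (positions 1–24).

-1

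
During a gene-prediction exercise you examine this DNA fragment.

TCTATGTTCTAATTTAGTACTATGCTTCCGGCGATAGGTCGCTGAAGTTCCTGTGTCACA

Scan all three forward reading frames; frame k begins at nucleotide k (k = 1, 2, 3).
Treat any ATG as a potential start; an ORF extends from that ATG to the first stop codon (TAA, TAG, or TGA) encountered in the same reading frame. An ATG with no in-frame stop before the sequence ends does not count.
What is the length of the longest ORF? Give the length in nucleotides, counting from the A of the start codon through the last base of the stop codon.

Frame 1: TCT ATG TTC TAA TTT AGT ACT ATG CTT CCG GCG ATA GGT CGC TGA AGT TCC TGT GTC ACA — ATG at 4, stop TAA at 10 → 9 nt; ATG at 22, stop TGA at 43 → 24 nt.
Frame 2: CTA TGT TCT AAT TTA GTA CTA TGC TTC CGG CGA TAG GTC GCT GAA GTT CCT GTG TCA — no ATG→stop ORF.
Frame 3: TAT GTT CTA ATT TAG TAC TAT GCT TCC GGC GAT AGG TCG CTG AAG TTC CTG TGT CAC — no ATG→stop ORF.
Longest: frame 1, positions 22–45, 24 nt = 8 codons = 7 aa. → 24 nucleotides.

24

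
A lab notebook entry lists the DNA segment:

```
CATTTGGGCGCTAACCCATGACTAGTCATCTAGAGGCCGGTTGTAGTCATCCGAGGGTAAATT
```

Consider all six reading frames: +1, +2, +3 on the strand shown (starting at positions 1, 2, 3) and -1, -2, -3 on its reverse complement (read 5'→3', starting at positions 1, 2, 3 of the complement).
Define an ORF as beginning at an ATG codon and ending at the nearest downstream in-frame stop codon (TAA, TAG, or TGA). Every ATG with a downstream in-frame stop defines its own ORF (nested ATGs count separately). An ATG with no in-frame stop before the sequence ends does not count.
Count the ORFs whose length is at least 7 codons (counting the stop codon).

Reverse complement (5'→3'): AATTTACCCTCGGATGACTACAACCGGCCTCTAGATGACTAGTCATGGGTTAGCGCCCAAATG
Frame +1: CAT TTG GGC GCT AAC CCA TGA CTA GTC ATC TAG AGG CCG GTT GTA GTC ATC CGA GGG TAA ATT — no ATG→stop ORF.
Frame +2: ATT TGG GCG CTA ACC CAT GAC TAG TCA TCT AGA GGC CGG TTG TAG TCA TCC GAG GGT AAA — no ATG→stop ORF.
Frame +3: TTT GGG CGC TAA CCC ATG ACT AGT CAT CTA GAG GCC GGT TGT AGT CAT CCG AGG GTA AAT — no ATG→stop ORF.
Frame -1: AAT TTA CCC TCG GAT GAC TAC AAC CGG CCT CTA GAT GAC TAG TCA TGG GTT AGC GCC CAA ATG — no ATG→stop ORF.
Frame -2: ATT TAC CCT CGG ATG ACT ACA ACC GGC CTC TAG ATG ACT AGT CAT GGG TTA GCG CCC AAA — ATG at 14, stop TAG at 32 → 21 nt.
Frame -3: TTT ACC CTC GGA TGA CTA CAA CCG GCC TCT AGA TGA CTA GTC ATG GGT TAG CGC CCA AAT — ATG at 45, stop TAG at 51 → 9 nt.
ORFs ≥ 7 codons: frame -2 14–34 (7 codons). Count = 1.

1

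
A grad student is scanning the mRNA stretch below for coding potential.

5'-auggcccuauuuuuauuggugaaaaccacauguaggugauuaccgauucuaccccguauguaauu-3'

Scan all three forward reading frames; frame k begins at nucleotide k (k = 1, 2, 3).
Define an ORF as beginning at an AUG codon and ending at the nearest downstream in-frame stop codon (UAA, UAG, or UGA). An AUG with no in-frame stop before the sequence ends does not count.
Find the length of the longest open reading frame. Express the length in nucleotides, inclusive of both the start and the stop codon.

Frame 1: AUG GCC CUA UUU UUA UUG GUG AAA ACC ACA UGU AGG UGA UUA CCG AUU CUA CCC CGU AUG UAA — AUG at 1, stop UGA at 37 → 39 nt; AUG at 58, stop UAA at 61 → 6 nt.
Frame 2: UGG CCC UAU UUU UAU UGG UGA AAA CCA CAU GUA GGU GAU UAC CGA UUC UAC CCC GUA UGU AAU — no AUG→stop ORF.
Frame 3: GGC CCU AUU UUU AUU GGU GAA AAC CAC AUG UAG GUG AUU ACC GAU UCU ACC CCG UAU GUA AUU — AUG at 30, stop UAG at 33 → 6 nt.
Longest: frame 1, positions 1–39, 39 nt = 13 codons = 12 aa. → 39 nucleotides.

39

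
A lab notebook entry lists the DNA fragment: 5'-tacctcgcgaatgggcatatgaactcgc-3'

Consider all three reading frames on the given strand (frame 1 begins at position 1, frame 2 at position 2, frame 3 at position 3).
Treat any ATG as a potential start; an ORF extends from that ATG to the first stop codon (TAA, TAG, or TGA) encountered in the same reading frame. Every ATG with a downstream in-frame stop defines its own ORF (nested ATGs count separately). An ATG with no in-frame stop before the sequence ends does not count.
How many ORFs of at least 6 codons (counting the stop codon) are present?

0

Frame 1: TAC CTC GCG AAT GGG CAT ATG AAC TCG — no ATG→stop ORF.
Frame 2: ACC TCG CGA ATG GGC ATA TGA ACT CGC — ATG at 11, stop TGA at 20 → 12 nt.
Frame 3: CCT CGC GAA TGG GCA TAT GAA CTC — no ATG→stop ORF.
No ORF reaches 6 codons. Count = 0.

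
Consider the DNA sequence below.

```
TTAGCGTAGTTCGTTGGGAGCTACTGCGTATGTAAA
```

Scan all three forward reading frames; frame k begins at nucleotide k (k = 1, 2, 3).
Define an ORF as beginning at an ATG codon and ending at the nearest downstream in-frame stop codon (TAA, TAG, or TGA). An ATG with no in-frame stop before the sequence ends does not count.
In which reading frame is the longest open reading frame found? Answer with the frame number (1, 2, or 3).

3

Frame 1: TTA GCG TAG TTC GTT GGG AGC TAC TGC GTA TGT AAA — no ATG→stop ORF.
Frame 2: TAG CGT AGT TCG TTG GGA GCT ACT GCG TAT GTA — no ATG→stop ORF.
Frame 3: AGC GTA GTT CGT TGG GAG CTA CTG CGT ATG TAA — ATG at 30, stop TAA at 33 → 6 nt.
Longest ORF is 6 nt in frame 3 (positions 30–35).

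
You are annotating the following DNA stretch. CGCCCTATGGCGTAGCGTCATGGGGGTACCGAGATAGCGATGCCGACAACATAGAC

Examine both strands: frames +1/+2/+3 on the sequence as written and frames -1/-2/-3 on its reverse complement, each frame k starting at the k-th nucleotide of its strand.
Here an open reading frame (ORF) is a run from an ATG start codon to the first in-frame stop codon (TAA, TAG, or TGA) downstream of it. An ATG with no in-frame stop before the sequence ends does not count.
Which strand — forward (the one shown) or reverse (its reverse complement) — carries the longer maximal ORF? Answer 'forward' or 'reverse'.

Reverse complement (5'→3'): GTCTATGTTGTCGGCATCGCTATCTCGGTACCCCCATGACGCTACGCCATAGGGCG
Frame +1: CGC CCT ATG GCG TAG CGT CAT GGG GGT ACC GAG ATA GCG ATG CCG ACA ACA TAG — ATG at 7, stop TAG at 13 → 9 nt; ATG at 40, stop TAG at 52 → 15 nt.
Frame +2: GCC CTA TGG CGT AGC GTC ATG GGG GTA CCG AGA TAG CGA TGC CGA CAA CAT AGA — ATG at 20, stop TAG at 35 → 18 nt.
Frame +3: CCC TAT GGC GTA GCG TCA TGG GGG TAC CGA GAT AGC GAT GCC GAC AAC ATA GAC — no ATG→stop ORF.
Frame -1: GTC TAT GTT GTC GGC ATC GCT ATC TCG GTA CCC CCA TGA CGC TAC GCC ATA GGG — no ATG→stop ORF.
Frame -2: TCT ATG TTG TCG GCA TCG CTA TCT CGG TAC CCC CAT GAC GCT ACG CCA TAG GGC — ATG at 5, stop TAG at 50 → 48 nt.
Frame -3: CTA TGT TGT CGG CAT CGC TAT CTC GGT ACC CCC ATG ACG CTA CGC CAT AGG GCG — no ATG→stop ORF.
Forward-strand max 18 nt; reverse-strand max 48 nt. The reverse strand has the longer ORF.

reverse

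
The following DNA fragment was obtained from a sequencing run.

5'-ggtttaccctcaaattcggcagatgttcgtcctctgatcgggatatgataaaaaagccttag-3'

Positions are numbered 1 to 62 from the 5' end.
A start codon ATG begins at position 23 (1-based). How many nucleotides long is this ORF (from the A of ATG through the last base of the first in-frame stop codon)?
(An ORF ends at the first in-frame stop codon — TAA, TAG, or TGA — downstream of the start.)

15

Codons from position 23: ATG (23–25), TTC (26–28), GTC (29–31), CTC (32–34), TGA (35–37).
TGA is the first in-frame stop; ORF spans 23–37, 15 nucleotides.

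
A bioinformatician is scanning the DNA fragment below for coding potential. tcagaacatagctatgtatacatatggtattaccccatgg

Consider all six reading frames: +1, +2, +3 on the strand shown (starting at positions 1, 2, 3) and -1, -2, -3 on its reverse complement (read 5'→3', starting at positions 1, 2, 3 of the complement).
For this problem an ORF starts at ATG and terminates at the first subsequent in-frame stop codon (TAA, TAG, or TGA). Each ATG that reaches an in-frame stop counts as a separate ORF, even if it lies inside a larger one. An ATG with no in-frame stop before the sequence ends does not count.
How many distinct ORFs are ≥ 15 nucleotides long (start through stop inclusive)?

Reverse complement (5'→3'): CCATGGGGTAATACCATATGTATACATAGCTATGTTCTGA
Frame +1: TCA GAA CAT AGC TAT GTA TAC ATA TGG TAT TAC CCC ATG — no ATG→stop ORF.
Frame +2: CAG AAC ATA GCT ATG TAT ACA TAT GGT ATT ACC CCA TGG — no ATG→stop ORF.
Frame +3: AGA ACA TAG CTA TGT ATA CAT ATG GTA TTA CCC CAT — no ATG→stop ORF.
Frame -1: CCA TGG GGT AAT ACC ATA TGT ATA CAT AGC TAT GTT CTG — no ATG→stop ORF.
Frame -2: CAT GGG GTA ATA CCA TAT GTA TAC ATA GCT ATG TTC TGA — ATG at 32, stop TGA at 38 → 9 nt.
Frame -3: ATG GGG TAA TAC CAT ATG TAT ACA TAG CTA TGT TCT — ATG at 3, stop TAA at 9 → 9 nt; ATG at 18, stop TAG at 27 → 12 nt.
No ORF reaches 15 nucleotides. Count = 0.

0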